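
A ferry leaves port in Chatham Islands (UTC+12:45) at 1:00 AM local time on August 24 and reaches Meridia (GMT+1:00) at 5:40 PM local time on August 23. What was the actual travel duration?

Departure in UTC: 1:00 AM − 12:45 = 12:15 PM on Aug 23.
Arrival in UTC: 5:40 PM − 1:00 = 4:40 PM on Aug 23.
Elapsed = 4:40 PM − 12:15 PM = 4 hours 25 minutes.

4 hours 25 minutes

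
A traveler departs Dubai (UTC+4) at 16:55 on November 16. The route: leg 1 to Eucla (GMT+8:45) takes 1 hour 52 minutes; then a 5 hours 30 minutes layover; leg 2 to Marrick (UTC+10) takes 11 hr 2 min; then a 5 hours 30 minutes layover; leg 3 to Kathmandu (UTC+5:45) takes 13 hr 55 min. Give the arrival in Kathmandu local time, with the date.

08:29 on November 18

Convert departure to UTC: 16:55 − 4:00 = 12:55 UTC on Nov 16.
Add 1 hour 52 minutes leg 1 → 14:47 UTC.
Add 5 hours 30 minutes layover in Eucla → 20:17 UTC.
Add 11 hours 2 minutes leg 2 → 07:19 UTC (Nov 17).
Add 5 hours and 30 minutes layover in Marrick → 12:49 UTC.
Add 13 hours and 55 minutes leg 3 → 02:44 UTC (Nov 18).
Kathmandu is UTC+5:45, so local arrival = 02:44 + 5:45 = 08:29 on Nov 18.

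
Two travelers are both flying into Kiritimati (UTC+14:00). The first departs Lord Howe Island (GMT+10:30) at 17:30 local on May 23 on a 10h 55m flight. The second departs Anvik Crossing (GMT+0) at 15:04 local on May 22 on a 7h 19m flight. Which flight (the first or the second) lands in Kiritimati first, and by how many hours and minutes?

the second, by 19 hours 32 minutes

Flight 1 in UTC: 17:30 − 10:30 = 07:00 on May 23.
+10 hours 55 minutes → arrive 17:55 UTC on May 23.
Flight 2 departs at 15:04 UTC (May 22).
+7 hours and 19 minutes → arrive 22:23 UTC on May 22.
Flight 2 lands earlier by 19 hours 32 minutes.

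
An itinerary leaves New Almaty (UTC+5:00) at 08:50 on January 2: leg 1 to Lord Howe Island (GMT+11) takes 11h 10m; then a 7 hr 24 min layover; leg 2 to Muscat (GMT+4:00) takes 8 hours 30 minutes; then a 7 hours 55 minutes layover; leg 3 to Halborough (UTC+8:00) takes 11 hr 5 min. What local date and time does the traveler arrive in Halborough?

Convert departure to UTC: 08:50 − 5:00 = 03:50 UTC on Jan 2.
Add 11 hours and 10 minutes leg 1 → 15:00 UTC.
Add 7 hours 24 minutes layover in Lord Howe Island → 22:24 UTC.
Add 8 hours 30 minutes leg 2 → 06:54 UTC (Jan 3).
Add 7 hours 55 minutes layover in Muscat → 14:49 UTC.
Add 11 hours and 5 minutes leg 3 → 01:54 UTC (Jan 4).
Halborough is UTC+8:00, so local arrival = 01:54 + 8:00 = 09:54 on Jan 4.

09:54 on January 4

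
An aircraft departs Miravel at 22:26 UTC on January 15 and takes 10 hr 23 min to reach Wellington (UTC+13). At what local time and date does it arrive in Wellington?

Departure is given in UTC: 22:26 on Jan 15.
Add 10 hours and 23 minutes → 08:49 UTC (Jan 16).
Wellington is UTC+13:00: 08:49 + 13:00 = 21:49 on Jan 16.

21:49 on January 16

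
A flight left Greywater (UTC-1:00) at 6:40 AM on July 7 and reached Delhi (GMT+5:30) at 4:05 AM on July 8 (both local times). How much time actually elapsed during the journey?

14 hours 55 minutes

Departure in UTC: 6:40 AM + 1:00 = 7:40 AM on Jul 7.
Arrival in UTC: 4:05 AM − 5:30 = 10:35 PM on Jul 7.
Elapsed = 10:35 PM − 7:40 AM = 14 hours 55 minutes.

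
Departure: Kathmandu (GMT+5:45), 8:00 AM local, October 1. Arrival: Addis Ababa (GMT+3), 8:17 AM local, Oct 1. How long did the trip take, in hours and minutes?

3 hours 2 minutes

Addis Ababa is 2:45 behind Kathmandu.
Clock-face elapsed time (ignoring zones) is 17 minutes.
Actual elapsed = 17 minutes + 2:45 = 3 hours 2 minutes.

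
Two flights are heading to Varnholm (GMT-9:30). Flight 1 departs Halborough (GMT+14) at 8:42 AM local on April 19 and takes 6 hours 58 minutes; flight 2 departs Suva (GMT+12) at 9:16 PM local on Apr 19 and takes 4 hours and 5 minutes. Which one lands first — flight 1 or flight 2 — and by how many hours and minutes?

Flight 1 in UTC: 8:42 AM − 14:00 = 6:42 PM on Apr 18.
+6 hours and 58 minutes → arrive 1:40 AM UTC on Apr 19.
Flight 2 in UTC: 9:16 PM − 12:00 = 9:16 AM on Apr 19.
+4 hours and 5 minutes → arrive 1:21 PM UTC on Apr 19.
Flight 1 lands earlier by 11 hours 41 minutes.

the first, by 11 hours 41 minutes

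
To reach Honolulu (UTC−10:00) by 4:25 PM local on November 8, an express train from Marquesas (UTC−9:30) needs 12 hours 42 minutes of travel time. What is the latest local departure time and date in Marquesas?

4:13 AM on November 8

Target arrival in UTC: 4:25 PM + 10:00 = 2:25 AM on Nov 9.
Subtract 12 hours and 42 minutes → departure 1:43 PM UTC on Nov 8.
Marquesas is UTC−9:30: 1:43 PM − 9:30 = 4:13 AM on Nov 8.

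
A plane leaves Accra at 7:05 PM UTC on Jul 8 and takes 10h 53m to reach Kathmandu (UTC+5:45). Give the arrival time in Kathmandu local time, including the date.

Departure is given in UTC: 7:05 PM on Jul 8.
Add 10 hours and 53 minutes → 5:58 AM UTC (Jul 9).
Kathmandu is UTC+5:45: 5:58 AM + 5:45 = 11:43 AM on Jul 9.

11:43 AM on Jul 9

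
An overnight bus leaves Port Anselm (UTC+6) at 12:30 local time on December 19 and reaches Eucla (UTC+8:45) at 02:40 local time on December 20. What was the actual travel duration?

11 hours 25 minutes

Eucla is 2:45 ahead of Port Anselm.
Clock-face elapsed time (ignoring zones) is 14 hours 10 minutes.
Actual elapsed = 14 hours 10 minutes − 2:45 = 11 hours 25 minutes.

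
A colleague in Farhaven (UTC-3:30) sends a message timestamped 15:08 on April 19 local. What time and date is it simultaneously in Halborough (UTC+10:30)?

In UTC: 15:08 + 3:30 = 18:38 on Apr 19.
Halborough is UTC+10:30: 18:38 + 10:30 = 05:08 on Apr 20.

05:08 on April 20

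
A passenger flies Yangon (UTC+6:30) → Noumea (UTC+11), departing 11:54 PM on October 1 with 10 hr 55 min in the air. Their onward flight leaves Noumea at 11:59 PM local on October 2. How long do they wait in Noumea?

8 hours 40 minutes

Convert departure to UTC: 11:54 PM − 6:30 = 5:24 PM UTC on Oct 1.
Add 10 hours and 55 minutes flight time → 4:19 AM UTC (Oct 2).
Noumea is UTC+11:00, so local arrival = 4:19 AM + 11:00 = 3:19 PM on Oct 2.
Layover = 11:59 PM − 3:19 PM = 8 hours 40 minutes.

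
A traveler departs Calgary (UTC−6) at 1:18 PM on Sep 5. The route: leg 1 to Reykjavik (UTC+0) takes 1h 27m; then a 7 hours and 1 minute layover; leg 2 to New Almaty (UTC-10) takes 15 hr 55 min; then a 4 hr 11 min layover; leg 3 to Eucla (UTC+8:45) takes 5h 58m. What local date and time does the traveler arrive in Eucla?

2:35 PM on September 7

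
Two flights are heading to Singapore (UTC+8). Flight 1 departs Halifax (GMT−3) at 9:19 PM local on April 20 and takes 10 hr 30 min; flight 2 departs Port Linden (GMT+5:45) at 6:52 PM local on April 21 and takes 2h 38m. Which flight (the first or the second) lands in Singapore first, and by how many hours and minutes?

the first, by 4 hours 56 minutes

Flight 1 in UTC: 9:19 PM + 3:00 = 12:19 AM on Apr 21.
+10 hours 30 minutes → arrive 10:49 AM UTC on Apr 21.
Flight 2 in UTC: 6:52 PM − 5:45 = 1:07 PM on Apr 21.
+2 hours 38 minutes → arrive 3:45 PM UTC on Apr 21.
Flight 1 lands earlier by 4 hours 56 minutes.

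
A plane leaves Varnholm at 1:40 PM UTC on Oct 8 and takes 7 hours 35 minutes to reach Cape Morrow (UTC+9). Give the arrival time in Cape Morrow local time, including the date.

Departure is given in UTC: 1:40 PM on Oct 8.
Add 7 hours 35 minutes → 9:15 PM UTC.
Cape Morrow is UTC+9:00: 9:15 PM + 9:00 = 6:15 AM on Oct 9.

6:15 AM on Oct 9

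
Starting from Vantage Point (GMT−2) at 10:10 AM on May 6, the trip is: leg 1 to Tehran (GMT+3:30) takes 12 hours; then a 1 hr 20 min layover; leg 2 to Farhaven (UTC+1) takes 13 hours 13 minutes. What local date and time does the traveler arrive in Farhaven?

Convert departure to UTC: 10:10 AM + 2:00 = 12:10 PM UTC on May 6.
Add 12 hours leg 1 → 12:10 AM UTC (May 7).
Add 1 hour 20 minutes layover in Tehran → 1:30 AM UTC.
Add 13 hours 13 minutes leg 2 → 2:43 PM UTC.
Farhaven is UTC+1:00, so local arrival = 2:43 PM + 1:00 = 3:43 PM on May 7.

3:43 PM on May 7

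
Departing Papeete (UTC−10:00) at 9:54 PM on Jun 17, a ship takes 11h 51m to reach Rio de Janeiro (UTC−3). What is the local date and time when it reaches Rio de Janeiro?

4:45 PM on Jun 18

Convert departure to UTC: 9:54 PM + 10:00 = 7:54 AM UTC on Jun 18.
Add 11 hours and 51 minutes travel time → 7:45 PM UTC.
Rio de Janeiro is UTC−3:00, so local arrival = 7:45 PM − 3:00 = 4:45 PM on Jun 18.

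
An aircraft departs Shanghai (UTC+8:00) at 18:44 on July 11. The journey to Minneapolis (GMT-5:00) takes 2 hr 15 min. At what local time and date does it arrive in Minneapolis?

07:59 on July 11

Convert departure to UTC: 18:44 − 8:00 = 10:44 UTC on Jul 11.
Add 2 hours and 15 minutes travel time → 12:59 UTC.
Minneapolis is UTC−5:00, so local arrival = 12:59 − 5:00 = 07:59 on Jul 11.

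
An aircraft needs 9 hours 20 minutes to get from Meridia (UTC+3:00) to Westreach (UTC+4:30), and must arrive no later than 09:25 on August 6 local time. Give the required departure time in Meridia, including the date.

22:35 on August 5

Target arrival in UTC: 09:25 − 4:30 = 04:55 on Aug 6.
Subtract 9 hours 20 minutes → departure 19:35 UTC on Aug 5.
Meridia is UTC+3:00: 19:35 + 3:00 = 22:35 on Aug 5.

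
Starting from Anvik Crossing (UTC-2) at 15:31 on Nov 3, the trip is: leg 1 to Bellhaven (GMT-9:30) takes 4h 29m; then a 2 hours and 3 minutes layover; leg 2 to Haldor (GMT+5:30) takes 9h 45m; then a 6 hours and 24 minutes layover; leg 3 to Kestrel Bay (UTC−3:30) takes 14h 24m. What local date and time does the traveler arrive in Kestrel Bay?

03:06 on November 5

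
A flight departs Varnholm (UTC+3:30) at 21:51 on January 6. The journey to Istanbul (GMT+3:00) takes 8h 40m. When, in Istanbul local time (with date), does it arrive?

06:01 on January 7

Convert departure to UTC: 21:51 − 3:30 = 18:21 UTC on Jan 6.
Add 8 hours 40 minutes travel time → 03:01 UTC (Jan 7).
Istanbul is UTC+3:00, so local arrival = 03:01 + 3:00 = 06:01 on Jan 7.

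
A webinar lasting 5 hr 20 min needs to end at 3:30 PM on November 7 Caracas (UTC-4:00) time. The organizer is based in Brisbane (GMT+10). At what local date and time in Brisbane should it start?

12:10 AM on November 8

Target end time in UTC: 3:30 PM + 4:00 = 7:30 PM on Nov 7.
Subtract 5 hours 20 minutes → start 2:10 PM UTC on Nov 7.
Brisbane is UTC+10:00: 2:10 PM + 10:00 = 12:10 AM on Nov 8.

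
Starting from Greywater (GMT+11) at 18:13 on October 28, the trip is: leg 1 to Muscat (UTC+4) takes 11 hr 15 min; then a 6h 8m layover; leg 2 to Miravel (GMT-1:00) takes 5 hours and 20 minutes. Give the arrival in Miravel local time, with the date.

04:56 on October 29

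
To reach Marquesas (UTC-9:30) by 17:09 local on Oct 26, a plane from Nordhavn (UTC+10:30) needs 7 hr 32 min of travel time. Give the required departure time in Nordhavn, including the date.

05:37 on October 27

Target arrival in UTC: 17:09 + 9:30 = 02:39 on Oct 27.
Subtract 7 hours and 32 minutes → departure 19:07 UTC on Oct 26.
Nordhavn is UTC+10:30: 19:07 + 10:30 = 05:37 on Oct 27.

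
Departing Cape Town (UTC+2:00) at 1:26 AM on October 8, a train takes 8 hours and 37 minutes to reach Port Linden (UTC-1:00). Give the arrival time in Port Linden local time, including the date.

Convert departure to UTC: 1:26 AM − 2:00 = 11:26 PM UTC on Oct 7.
Add 8 hours 37 minutes travel time → 8:03 AM UTC (Oct 8).
Port Linden is UTC−1:00, so local arrival = 8:03 AM − 1:00 = 7:03 AM on Oct 8.

7:03 AM on October 8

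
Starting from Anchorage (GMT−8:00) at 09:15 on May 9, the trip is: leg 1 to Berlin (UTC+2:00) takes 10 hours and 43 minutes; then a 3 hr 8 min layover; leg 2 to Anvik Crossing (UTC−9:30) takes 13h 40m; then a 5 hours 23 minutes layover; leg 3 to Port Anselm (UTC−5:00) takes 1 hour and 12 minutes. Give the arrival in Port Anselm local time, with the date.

22:21 on May 10

Convert departure to UTC: 09:15 + 8:00 = 17:15 UTC on May 9.
Add 10 hours 43 minutes leg 1 → 03:58 UTC (May 10).
Add 3 hours 8 minutes layover in Berlin → 07:06 UTC.
Add 13 hours and 40 minutes leg 2 → 20:46 UTC.
Add 5 hours 23 minutes layover in Anvik Crossing → 02:09 UTC (May 11).
Add 1 hour 12 minutes leg 3 → 03:21 UTC.
Port Anselm is UTC−5:00, so local arrival = 03:21 − 5:00 = 22:21 on May 10.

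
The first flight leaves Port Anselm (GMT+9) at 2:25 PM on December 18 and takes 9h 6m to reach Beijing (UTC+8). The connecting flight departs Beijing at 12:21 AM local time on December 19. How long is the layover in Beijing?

Convert departure to UTC: 2:25 PM − 9:00 = 5:25 AM UTC on Dec 18.
Add 9 hours 6 minutes flight time → 2:31 PM UTC.
Beijing is UTC+8:00, so local arrival = 2:31 PM + 8:00 = 10:31 PM on Dec 18.
Layover = 12:21 AM − 10:31 PM (+1 day) = 1 hour 50 minutes.

1 hour 50 minutes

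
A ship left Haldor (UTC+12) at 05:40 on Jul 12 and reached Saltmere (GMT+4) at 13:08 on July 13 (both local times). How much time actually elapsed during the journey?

39 hours 28 minutes

Saltmere is 8:00 behind Haldor.
Clock-face elapsed time (ignoring zones) is 31 hours 28 minutes.
Actual elapsed = 31 hours 28 minutes + 8:00 = 39 hours 28 minutes.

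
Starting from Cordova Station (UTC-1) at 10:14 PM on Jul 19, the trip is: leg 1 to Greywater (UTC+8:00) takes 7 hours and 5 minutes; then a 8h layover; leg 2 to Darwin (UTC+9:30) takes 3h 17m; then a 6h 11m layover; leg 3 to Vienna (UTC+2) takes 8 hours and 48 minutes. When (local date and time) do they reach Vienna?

10:35 AM on July 21

Convert departure to UTC: 10:14 PM + 1:00 = 11:14 PM UTC on Jul 19.
Add 7 hours 5 minutes leg 1 → 6:19 AM UTC (Jul 20).
Add 8 hours layover in Greywater → 2:19 PM UTC.
Add 3 hours 17 minutes leg 2 → 5:36 PM UTC.
Add 6 hours and 11 minutes layover in Darwin → 11:47 PM UTC.
Add 8 hours and 48 minutes leg 3 → 8:35 AM UTC (Jul 21).
Vienna is UTC+2:00, so local arrival = 8:35 AM + 2:00 = 10:35 AM on Jul 21.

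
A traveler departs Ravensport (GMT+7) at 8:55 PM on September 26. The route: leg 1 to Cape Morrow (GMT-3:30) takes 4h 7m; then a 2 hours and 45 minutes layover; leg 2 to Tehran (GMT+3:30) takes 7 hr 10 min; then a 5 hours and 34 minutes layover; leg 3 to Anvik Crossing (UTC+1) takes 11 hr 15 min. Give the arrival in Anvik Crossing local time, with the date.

Convert departure to UTC: 8:55 PM − 7:00 = 1:55 PM UTC on Sep 26.
Add 4 hours and 7 minutes leg 1 → 6:02 PM UTC.
Add 2 hours 45 minutes layover in Cape Morrow → 8:47 PM UTC.
Add 7 hours and 10 minutes leg 2 → 3:57 AM UTC (Sep 27).
Add 5 hours 34 minutes layover in Tehran → 9:31 AM UTC.
Add 11 hours and 15 minutes leg 3 → 8:46 PM UTC.
Anvik Crossing is UTC+1:00, so local arrival = 8:46 PM + 1:00 = 9:46 PM on Sep 27.

9:46 PM on September 27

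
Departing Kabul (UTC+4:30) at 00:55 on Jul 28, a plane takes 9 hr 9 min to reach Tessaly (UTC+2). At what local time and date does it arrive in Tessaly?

Convert departure to UTC: 00:55 − 4:30 = 20:25 UTC on Jul 27.
Add 9 hours and 9 minutes travel time → 05:34 UTC (Jul 28).
Tessaly is UTC+2:00, so local arrival = 05:34 + 2:00 = 07:34 on Jul 28.

07:34 on July 28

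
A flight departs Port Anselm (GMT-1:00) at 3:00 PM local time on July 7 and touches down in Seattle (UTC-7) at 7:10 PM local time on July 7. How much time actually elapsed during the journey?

Departure in UTC: 3:00 PM + 1:00 = 4:00 PM on Jul 7.
Arrival in UTC: 7:10 PM + 7:00 = 2:10 AM on Jul 8.
Elapsed = 2:10 AM − 4:00 PM (+1 day) = 10 hours 10 minutes.

10 hours 10 minutes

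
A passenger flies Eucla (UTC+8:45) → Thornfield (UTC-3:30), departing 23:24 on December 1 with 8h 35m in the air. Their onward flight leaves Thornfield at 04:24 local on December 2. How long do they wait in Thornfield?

8 hours 40 minutes

Convert departure to UTC: 23:24 − 8:45 = 14:39 UTC on Dec 1.
Add 8 hours 35 minutes flight time → 23:14 UTC.
Thornfield is UTC−3:30, so local arrival = 23:14 − 3:30 = 19:44 on Dec 1.
Layover = 04:24 − 19:44 (+1 day) = 8 hours 40 minutes.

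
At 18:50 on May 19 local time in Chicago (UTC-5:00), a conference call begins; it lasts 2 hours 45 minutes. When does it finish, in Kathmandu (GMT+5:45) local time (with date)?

08:20 on May 20

Kathmandu is 10:45 ahead of Chicago.
After 2 hours and 45 minutes it is 21:35 in Chicago.
Shift by the zone difference: 21:35 + 10:45 = 08:20 on May 20 in Kathmandu.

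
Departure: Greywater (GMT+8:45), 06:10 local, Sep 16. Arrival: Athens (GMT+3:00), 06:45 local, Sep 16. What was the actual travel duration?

Athens is 5:45 behind Greywater.
Clock-face elapsed time (ignoring zones) is 35 minutes.
Actual elapsed = 35 minutes + 5:45 = 6 hours 20 minutes.

6 hours 20 minutes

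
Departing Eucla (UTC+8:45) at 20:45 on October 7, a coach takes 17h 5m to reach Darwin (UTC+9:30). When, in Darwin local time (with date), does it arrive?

14:35 on October 8

Darwin is 0:45 ahead of Eucla.
After 17 hours 5 minutes it is 13:50 (Oct 8) in Eucla.
Shift by the zone difference: 13:50 + 0:45 = 14:35 on Oct 8 in Darwin.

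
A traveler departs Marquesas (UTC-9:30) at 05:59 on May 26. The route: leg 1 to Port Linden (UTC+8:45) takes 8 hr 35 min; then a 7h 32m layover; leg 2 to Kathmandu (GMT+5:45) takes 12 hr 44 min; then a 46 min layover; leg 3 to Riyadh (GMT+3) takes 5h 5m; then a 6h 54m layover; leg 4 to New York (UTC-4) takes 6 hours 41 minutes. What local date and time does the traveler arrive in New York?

11:46 on May 28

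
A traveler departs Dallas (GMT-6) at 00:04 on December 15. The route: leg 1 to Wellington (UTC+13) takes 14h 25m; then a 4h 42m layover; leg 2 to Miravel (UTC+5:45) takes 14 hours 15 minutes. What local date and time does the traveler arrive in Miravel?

Convert departure to UTC: 00:04 + 6:00 = 06:04 UTC on Dec 15.
Add 14 hours 25 minutes leg 1 → 20:29 UTC.
Add 4 hours and 42 minutes layover in Wellington → 01:11 UTC (Dec 16).
Add 14 hours 15 minutes leg 2 → 15:26 UTC.
Miravel is UTC+5:45, so local arrival = 15:26 + 5:45 = 21:11 on Dec 16.

21:11 on December 16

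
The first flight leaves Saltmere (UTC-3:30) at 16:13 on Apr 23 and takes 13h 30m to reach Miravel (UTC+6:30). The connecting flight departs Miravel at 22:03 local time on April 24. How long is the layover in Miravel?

6 hours 20 minutes

Convert departure to UTC: 16:13 + 3:30 = 19:43 UTC on Apr 23.
Add 13 hours and 30 minutes flight time → 09:13 UTC (Apr 24).
Miravel is UTC+6:30, so local arrival = 09:13 + 6:30 = 15:43 on Apr 24.
Layover = 22:03 − 15:43 = 6 hours 20 minutes.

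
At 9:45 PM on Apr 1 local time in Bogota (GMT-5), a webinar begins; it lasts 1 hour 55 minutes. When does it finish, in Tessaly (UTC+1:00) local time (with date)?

5:40 AM on April 2

Tessaly is 6:00 ahead of Bogota.
After 1 hour 55 minutes it is 11:40 PM in Bogota.
Shift by the zone difference: 11:40 PM + 6:00 = 5:40 AM on Apr 2 in Tessaly.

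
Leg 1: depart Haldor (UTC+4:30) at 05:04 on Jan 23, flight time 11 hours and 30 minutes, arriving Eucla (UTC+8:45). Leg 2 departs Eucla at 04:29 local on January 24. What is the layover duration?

7 hours 40 minutes

Convert departure to UTC: 05:04 − 4:30 = 00:34 UTC on Jan 23.
Add 11 hours 30 minutes flight time → 12:04 UTC.
Eucla is UTC+8:45, so local arrival = 12:04 + 8:45 = 20:49 on Jan 23.
Layover = 04:29 − 20:49 (+1 day) = 7 hours 40 minutes.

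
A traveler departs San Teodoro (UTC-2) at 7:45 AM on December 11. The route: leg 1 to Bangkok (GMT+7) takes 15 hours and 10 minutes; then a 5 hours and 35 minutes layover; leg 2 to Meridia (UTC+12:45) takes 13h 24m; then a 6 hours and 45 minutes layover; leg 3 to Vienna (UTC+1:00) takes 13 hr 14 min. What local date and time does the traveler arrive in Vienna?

4:53 PM on December 13

Convert departure to UTC: 7:45 AM + 2:00 = 9:45 AM UTC on Dec 11.
Add 15 hours and 10 minutes leg 1 → 12:55 AM UTC (Dec 12).
Add 5 hours and 35 minutes layover in Bangkok → 6:30 AM UTC.
Add 13 hours 24 minutes leg 2 → 7:54 PM UTC.
Add 6 hours and 45 minutes layover in Meridia → 2:39 AM UTC (Dec 13).
Add 13 hours 14 minutes leg 3 → 3:53 PM UTC.
Vienna is UTC+1:00, so local arrival = 3:53 PM + 1:00 = 4:53 PM on Dec 13.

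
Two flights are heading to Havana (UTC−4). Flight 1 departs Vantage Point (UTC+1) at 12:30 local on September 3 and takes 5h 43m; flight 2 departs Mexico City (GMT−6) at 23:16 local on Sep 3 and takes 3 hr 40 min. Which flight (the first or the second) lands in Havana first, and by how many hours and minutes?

the first, by 15 hours 43 minutes

Flight 1 in UTC: 12:30 − 1:00 = 11:30 on Sep 3.
+5 hours and 43 minutes → arrive 17:13 UTC on Sep 3.
Flight 2 in UTC: 23:16 + 6:00 = 05:16 on Sep 4.
+3 hours 40 minutes → arrive 08:56 UTC on Sep 4.
Flight 1 lands earlier by 15 hours 43 minutes.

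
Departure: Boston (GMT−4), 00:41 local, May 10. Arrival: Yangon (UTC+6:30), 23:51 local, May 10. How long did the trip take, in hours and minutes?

12 hours 40 minutes

Departure in UTC: 00:41 + 4:00 = 04:41 on May 10.
Arrival in UTC: 23:51 − 6:30 = 17:21 on May 10.
Elapsed = 17:21 − 04:41 = 12 hours 40 minutes.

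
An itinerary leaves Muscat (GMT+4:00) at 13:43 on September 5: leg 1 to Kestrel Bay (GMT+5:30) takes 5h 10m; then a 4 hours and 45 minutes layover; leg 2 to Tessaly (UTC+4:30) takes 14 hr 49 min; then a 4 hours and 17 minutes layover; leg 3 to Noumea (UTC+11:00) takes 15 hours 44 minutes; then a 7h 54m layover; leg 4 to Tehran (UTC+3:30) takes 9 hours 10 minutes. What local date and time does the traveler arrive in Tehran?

03:02 on September 8

Convert departure to UTC: 13:43 − 4:00 = 09:43 UTC on Sep 5.
Add 5 hours and 10 minutes leg 1 → 14:53 UTC.
Add 4 hours 45 minutes layover in Kestrel Bay → 19:38 UTC.
Add 14 hours and 49 minutes leg 2 → 10:27 UTC (Sep 6).
Add 4 hours 17 minutes layover in Tessaly → 14:44 UTC.
Add 15 hours and 44 minutes leg 3 → 06:28 UTC (Sep 7).
Add 7 hours and 54 minutes layover in Noumea → 14:22 UTC.
Add 9 hours 10 minutes leg 4 → 23:32 UTC.
Tehran is UTC+3:30, so local arrival = 23:32 + 3:30 = 03:02 on Sep 8.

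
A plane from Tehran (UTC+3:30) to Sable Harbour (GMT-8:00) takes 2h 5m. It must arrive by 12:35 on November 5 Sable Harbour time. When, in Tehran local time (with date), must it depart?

Target arrival in UTC: 12:35 + 8:00 = 20:35 on Nov 5.
Subtract 2 hours and 5 minutes → departure 18:30 UTC on Nov 5.
Tehran is UTC+3:30: 18:30 + 3:30 = 22:00 on Nov 5.

22:00 on Nov 5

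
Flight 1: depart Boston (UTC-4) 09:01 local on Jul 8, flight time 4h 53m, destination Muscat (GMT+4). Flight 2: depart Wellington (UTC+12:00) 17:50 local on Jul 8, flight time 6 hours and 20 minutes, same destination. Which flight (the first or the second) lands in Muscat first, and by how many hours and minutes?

the second, by 5 hours 44 minutes

Flight 1 in UTC: 09:01 + 4:00 = 13:01 on Jul 8.
+4 hours and 53 minutes → arrive 17:54 UTC on Jul 8.
Flight 2 in UTC: 17:50 − 12:00 = 05:50 on Jul 8.
+6 hours 20 minutes → arrive 12:10 UTC on Jul 8.
Flight 2 lands earlier by 5 hours 44 minutes.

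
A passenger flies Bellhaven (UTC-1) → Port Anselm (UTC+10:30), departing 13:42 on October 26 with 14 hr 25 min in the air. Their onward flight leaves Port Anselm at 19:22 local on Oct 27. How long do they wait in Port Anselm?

3 hours 45 minutes

Convert departure to UTC: 13:42 + 1:00 = 14:42 UTC on Oct 26.
Add 14 hours 25 minutes flight time → 05:07 UTC (Oct 27).
Port Anselm is UTC+10:30, so local arrival = 05:07 + 10:30 = 15:37 on Oct 27.
Layover = 19:22 − 15:37 = 3 hours 45 minutes.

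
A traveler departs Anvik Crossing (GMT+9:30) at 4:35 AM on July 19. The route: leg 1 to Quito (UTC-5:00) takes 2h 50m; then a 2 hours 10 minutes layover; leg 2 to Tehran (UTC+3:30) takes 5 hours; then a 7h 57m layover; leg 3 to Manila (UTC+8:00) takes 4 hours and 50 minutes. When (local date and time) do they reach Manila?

Convert departure to UTC: 4:35 AM − 9:30 = 7:05 PM UTC on Jul 18.
Add 2 hours and 50 minutes leg 1 → 9:55 PM UTC.
Add 2 hours and 10 minutes layover in Quito → 12:05 AM UTC (Jul 19).
Add 5 hours leg 2 → 5:05 AM UTC.
Add 7 hours and 57 minutes layover in Tehran → 1:02 PM UTC.
Add 4 hours 50 minutes leg 3 → 5:52 PM UTC.
Manila is UTC+8:00, so local arrival = 5:52 PM + 8:00 = 1:52 AM on Jul 20.

1:52 AM on July 20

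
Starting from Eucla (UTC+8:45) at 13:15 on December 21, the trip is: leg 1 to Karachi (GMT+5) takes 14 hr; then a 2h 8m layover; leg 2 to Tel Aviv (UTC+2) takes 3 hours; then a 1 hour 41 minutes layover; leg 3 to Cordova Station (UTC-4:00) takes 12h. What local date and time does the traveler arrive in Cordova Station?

09:19 on December 22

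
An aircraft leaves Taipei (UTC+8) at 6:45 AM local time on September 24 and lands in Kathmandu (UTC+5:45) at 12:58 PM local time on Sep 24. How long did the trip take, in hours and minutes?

Departure in UTC: 6:45 AM − 8:00 = 10:45 PM on Sep 23.
Arrival in UTC: 12:58 PM − 5:45 = 7:13 AM on Sep 24.
Elapsed = 7:13 AM − 10:45 PM (+1 day) = 8 hours 28 minutes.

8 hours 28 minutes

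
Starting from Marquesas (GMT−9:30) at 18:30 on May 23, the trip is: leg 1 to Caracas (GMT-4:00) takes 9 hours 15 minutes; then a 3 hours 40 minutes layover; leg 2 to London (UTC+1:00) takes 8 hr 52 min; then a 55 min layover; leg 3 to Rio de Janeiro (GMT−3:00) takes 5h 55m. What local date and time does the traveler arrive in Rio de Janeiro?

05:37 on May 25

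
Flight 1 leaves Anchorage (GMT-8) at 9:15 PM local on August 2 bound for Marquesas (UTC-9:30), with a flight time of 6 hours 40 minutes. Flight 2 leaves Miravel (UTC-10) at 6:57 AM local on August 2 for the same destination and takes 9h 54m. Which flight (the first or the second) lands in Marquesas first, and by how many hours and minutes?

the second, by 9 hours 4 minutes

Flight 1 in UTC: 9:15 PM + 8:00 = 5:15 AM on Aug 3.
+6 hours 40 minutes → arrive 11:55 AM UTC on Aug 3.
Flight 2 in UTC: 6:57 AM + 10:00 = 4:57 PM on Aug 2.
+9 hours and 54 minutes → arrive 2:51 AM UTC on Aug 3.
Flight 2 lands earlier by 9 hours 4 minutes.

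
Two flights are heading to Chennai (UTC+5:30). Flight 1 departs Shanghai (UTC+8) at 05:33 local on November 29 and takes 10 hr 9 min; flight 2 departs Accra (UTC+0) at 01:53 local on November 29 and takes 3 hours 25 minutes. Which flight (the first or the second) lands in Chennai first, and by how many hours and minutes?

the second, by 2 hours 24 minutes

Flight 1 in UTC: 05:33 − 8:00 = 21:33 on Nov 28.
+10 hours 9 minutes → arrive 07:42 UTC on Nov 29.
Flight 2 departs at 01:53 UTC (Nov 29).
+3 hours and 25 minutes → arrive 05:18 UTC on Nov 29.
Flight 2 lands earlier by 2 hours 24 minutes.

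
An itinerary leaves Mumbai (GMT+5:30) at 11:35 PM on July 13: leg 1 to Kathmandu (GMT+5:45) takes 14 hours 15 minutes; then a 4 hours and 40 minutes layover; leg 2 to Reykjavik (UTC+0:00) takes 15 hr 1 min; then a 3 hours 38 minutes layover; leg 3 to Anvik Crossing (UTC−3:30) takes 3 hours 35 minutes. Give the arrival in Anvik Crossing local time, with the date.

7:44 AM on July 15

Convert departure to UTC: 11:35 PM − 5:30 = 6:05 PM UTC on Jul 13.
Add 14 hours 15 minutes leg 1 → 8:20 AM UTC (Jul 14).
Add 4 hours 40 minutes layover in Kathmandu → 1:00 PM UTC.
Add 15 hours 1 minute leg 2 → 4:01 AM UTC (Jul 15).
Add 3 hours and 38 minutes layover in Reykjavik → 7:39 AM UTC.
Add 3 hours 35 minutes leg 3 → 11:14 AM UTC.
Anvik Crossing is UTC−3:30, so local arrival = 11:14 AM − 3:30 = 7:44 AM on Jul 15.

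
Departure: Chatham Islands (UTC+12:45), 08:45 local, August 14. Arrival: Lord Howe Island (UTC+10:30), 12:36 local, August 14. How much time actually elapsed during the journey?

Departure in UTC: 08:45 − 12:45 = 20:00 on Aug 13.
Arrival in UTC: 12:36 − 10:30 = 02:06 on Aug 14.
Elapsed = 02:06 − 20:00 (+1 day) = 6 hours 6 minutes.

6 hours 6 minutes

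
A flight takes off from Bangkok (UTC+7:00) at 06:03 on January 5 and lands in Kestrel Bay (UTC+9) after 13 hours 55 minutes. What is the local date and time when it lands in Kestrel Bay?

Convert departure to UTC: 06:03 − 7:00 = 23:03 UTC on Jan 4.
Add 13 hours 55 minutes travel time → 12:58 UTC (Jan 5).
Kestrel Bay is UTC+9:00, so local arrival = 12:58 + 9:00 = 21:58 on Jan 5.

21:58 on January 5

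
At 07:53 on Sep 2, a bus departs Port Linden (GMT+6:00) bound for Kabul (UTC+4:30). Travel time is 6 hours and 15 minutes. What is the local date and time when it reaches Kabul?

Convert departure to UTC: 07:53 − 6:00 = 01:53 UTC on Sep 2.
Add 6 hours 15 minutes travel time → 08:08 UTC.
Kabul is UTC+4:30, so local arrival = 08:08 + 4:30 = 12:38 on Sep 2.

12:38 on Sep 2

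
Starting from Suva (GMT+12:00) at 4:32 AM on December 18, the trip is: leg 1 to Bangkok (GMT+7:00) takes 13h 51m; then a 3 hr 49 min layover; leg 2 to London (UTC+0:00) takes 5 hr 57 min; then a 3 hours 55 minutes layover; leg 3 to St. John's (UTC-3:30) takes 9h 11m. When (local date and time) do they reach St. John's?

1:45 AM on December 19

Convert departure to UTC: 4:32 AM − 12:00 = 4:32 PM UTC on Dec 17.
Add 13 hours and 51 minutes leg 1 → 6:23 AM UTC (Dec 18).
Add 3 hours 49 minutes layover in Bangkok → 10:12 AM UTC.
Add 5 hours 57 minutes leg 2 → 4:09 PM UTC.
Add 3 hours and 55 minutes layover in London → 8:04 PM UTC.
Add 9 hours 11 minutes leg 3 → 5:15 AM UTC (Dec 19).
St. John's is UTC−3:30, so local arrival = 5:15 AM − 3:30 = 1:45 AM on Dec 19.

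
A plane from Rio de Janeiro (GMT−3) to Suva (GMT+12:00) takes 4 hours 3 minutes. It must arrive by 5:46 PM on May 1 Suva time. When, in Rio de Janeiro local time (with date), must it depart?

Target arrival in UTC: 5:46 PM − 12:00 = 5:46 AM on May 1.
Subtract 4 hours and 3 minutes → departure 1:43 AM UTC on May 1.
Rio de Janeiro is UTC−3:00: 1:43 AM − 3:00 = 10:43 PM on Apr 30.

10:43 PM on April 30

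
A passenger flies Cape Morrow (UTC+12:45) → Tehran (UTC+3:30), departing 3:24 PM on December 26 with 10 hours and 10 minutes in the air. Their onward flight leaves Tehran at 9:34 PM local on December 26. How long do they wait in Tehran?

5 hours 15 minutes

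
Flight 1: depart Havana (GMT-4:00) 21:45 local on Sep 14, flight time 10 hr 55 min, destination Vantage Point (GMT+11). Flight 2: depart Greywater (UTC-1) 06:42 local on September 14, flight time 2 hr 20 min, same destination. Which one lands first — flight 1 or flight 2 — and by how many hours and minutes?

Flight 1 in UTC: 21:45 + 4:00 = 01:45 on Sep 15.
+10 hours and 55 minutes → arrive 12:40 UTC on Sep 15.
Flight 2 in UTC: 06:42 + 1:00 = 07:42 on Sep 14.
+2 hours 20 minutes → arrive 10:02 UTC on Sep 14.
Flight 2 lands earlier by 26 hours 38 minutes.

the second, by 26 hours 38 minutes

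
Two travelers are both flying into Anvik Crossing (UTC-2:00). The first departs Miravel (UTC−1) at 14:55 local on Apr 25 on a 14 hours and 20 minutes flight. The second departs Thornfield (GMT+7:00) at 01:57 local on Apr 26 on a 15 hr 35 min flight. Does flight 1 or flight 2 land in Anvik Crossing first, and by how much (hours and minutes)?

the first, by 4 hours 17 minutes

Flight 1 in UTC: 14:55 + 1:00 = 15:55 on Apr 25.
+14 hours 20 minutes → arrive 06:15 UTC on Apr 26.
Flight 2 in UTC: 01:57 − 7:00 = 18:57 on Apr 25.
+15 hours 35 minutes → arrive 10:32 UTC on Apr 26.
Flight 1 lands earlier by 4 hours 17 minutes.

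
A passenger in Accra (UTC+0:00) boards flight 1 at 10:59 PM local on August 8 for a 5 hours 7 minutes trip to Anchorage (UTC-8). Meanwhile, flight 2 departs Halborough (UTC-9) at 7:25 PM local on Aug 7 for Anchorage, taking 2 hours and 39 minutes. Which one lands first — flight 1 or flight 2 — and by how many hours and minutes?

Flight 1 departs at 10:59 PM UTC (Aug 8).
+5 hours and 7 minutes → arrive 4:06 AM UTC on Aug 9.
Flight 2 in UTC: 7:25 PM + 9:00 = 4:25 AM on Aug 8.
+2 hours 39 minutes → arrive 7:04 AM UTC on Aug 8.
Flight 2 lands earlier by 21 hours 2 minutes.

the second, by 21 hours 2 minutes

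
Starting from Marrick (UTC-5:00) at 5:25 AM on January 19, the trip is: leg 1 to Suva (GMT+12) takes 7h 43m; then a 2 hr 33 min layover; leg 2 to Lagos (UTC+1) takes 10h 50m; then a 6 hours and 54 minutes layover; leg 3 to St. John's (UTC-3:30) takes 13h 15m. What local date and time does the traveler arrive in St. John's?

12:10 AM on January 21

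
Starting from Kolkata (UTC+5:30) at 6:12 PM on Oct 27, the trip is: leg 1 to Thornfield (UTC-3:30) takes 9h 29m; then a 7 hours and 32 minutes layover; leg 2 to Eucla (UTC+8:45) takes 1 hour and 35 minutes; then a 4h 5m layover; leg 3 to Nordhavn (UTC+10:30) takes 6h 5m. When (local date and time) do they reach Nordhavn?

3:58 AM on Oct 29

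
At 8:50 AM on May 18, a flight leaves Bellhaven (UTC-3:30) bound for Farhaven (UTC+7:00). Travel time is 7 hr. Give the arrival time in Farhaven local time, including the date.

2:20 AM on May 19

Convert departure to UTC: 8:50 AM + 3:30 = 12:20 PM UTC on May 18.
Add 7 hours travel time → 7:20 PM UTC.
Farhaven is UTC+7:00, so local arrival = 7:20 PM + 7:00 = 2:20 AM on May 19.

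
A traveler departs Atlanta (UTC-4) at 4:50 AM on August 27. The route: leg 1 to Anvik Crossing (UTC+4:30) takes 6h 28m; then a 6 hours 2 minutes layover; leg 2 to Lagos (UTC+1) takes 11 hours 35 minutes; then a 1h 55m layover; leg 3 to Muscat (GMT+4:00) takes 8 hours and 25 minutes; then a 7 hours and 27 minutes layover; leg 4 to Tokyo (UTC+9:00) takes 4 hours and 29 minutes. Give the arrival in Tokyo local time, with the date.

Convert departure to UTC: 4:50 AM + 4:00 = 8:50 AM UTC on Aug 27.
Add 6 hours 28 minutes leg 1 → 3:18 PM UTC.
Add 6 hours 2 minutes layover in Anvik Crossing → 9:20 PM UTC.
Add 11 hours and 35 minutes leg 2 → 8:55 AM UTC (Aug 28).
Add 1 hour and 55 minutes layover in Lagos → 10:50 AM UTC.
Add 8 hours and 25 minutes leg 3 → 7:15 PM UTC.
Add 7 hours and 27 minutes layover in Muscat → 2:42 AM UTC (Aug 29).
Add 4 hours 29 minutes leg 4 → 7:11 AM UTC.
Tokyo is UTC+9:00, so local arrival = 7:11 AM + 9:00 = 4:11 PM on Aug 29.

4:11 PM on Aug 29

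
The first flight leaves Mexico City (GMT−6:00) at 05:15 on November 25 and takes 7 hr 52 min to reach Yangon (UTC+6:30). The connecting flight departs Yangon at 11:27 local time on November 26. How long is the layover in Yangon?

9 hours 50 minutes

Convert departure to UTC: 05:15 + 6:00 = 11:15 UTC on Nov 25.
Add 7 hours 52 minutes flight time → 19:07 UTC.
Yangon is UTC+6:30, so local arrival = 19:07 + 6:30 = 01:37 on Nov 26.
Layover = 11:27 − 01:37 = 9 hours 50 minutes.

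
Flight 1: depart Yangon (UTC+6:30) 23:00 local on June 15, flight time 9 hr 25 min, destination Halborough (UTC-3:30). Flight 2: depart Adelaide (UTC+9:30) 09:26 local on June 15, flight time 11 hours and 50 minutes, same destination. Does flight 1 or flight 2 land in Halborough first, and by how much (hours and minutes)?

the second, by 14 hours 9 minutes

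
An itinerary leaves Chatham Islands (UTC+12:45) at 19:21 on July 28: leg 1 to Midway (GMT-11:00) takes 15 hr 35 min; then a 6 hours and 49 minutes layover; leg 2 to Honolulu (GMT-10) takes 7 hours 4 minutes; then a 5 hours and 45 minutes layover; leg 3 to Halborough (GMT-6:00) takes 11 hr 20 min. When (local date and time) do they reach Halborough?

23:09 on Jul 29

Convert departure to UTC: 19:21 − 12:45 = 06:36 UTC on Jul 28.
Add 15 hours 35 minutes leg 1 → 22:11 UTC.
Add 6 hours 49 minutes layover in Midway → 05:00 UTC (Jul 29).
Add 7 hours and 4 minutes leg 2 → 12:04 UTC.
Add 5 hours and 45 minutes layover in Honolulu → 17:49 UTC.
Add 11 hours 20 minutes leg 3 → 05:09 UTC (Jul 30).
Halborough is UTC−6:00, so local arrival = 05:09 − 6:00 = 23:09 on Jul 29.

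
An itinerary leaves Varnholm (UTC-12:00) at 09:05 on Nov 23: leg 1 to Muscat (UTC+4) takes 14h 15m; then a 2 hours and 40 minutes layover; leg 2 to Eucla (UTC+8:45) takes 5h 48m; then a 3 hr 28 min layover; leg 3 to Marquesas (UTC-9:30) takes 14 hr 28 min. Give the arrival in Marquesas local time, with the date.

04:14 on November 25

Convert departure to UTC: 09:05 + 12:00 = 21:05 UTC on Nov 23.
Add 14 hours 15 minutes leg 1 → 11:20 UTC (Nov 24).
Add 2 hours 40 minutes layover in Muscat → 14:00 UTC.
Add 5 hours 48 minutes leg 2 → 19:48 UTC.
Add 3 hours 28 minutes layover in Eucla → 23:16 UTC.
Add 14 hours and 28 minutes leg 3 → 13:44 UTC (Nov 25).
Marquesas is UTC−9:30, so local arrival = 13:44 − 9:30 = 04:14 on Nov 25.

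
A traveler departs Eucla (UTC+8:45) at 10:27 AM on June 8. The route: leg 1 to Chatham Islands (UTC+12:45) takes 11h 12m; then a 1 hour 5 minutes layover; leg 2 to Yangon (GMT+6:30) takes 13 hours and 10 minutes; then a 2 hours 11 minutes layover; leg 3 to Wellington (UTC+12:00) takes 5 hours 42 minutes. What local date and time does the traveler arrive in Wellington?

11:02 PM on Jun 9

Convert departure to UTC: 10:27 AM − 8:45 = 1:42 AM UTC on Jun 8.
Add 11 hours 12 minutes leg 1 → 12:54 PM UTC.
Add 1 hour and 5 minutes layover in Chatham Islands → 1:59 PM UTC.
Add 13 hours 10 minutes leg 2 → 3:09 AM UTC (Jun 9).
Add 2 hours 11 minutes layover in Yangon → 5:20 AM UTC.
Add 5 hours 42 minutes leg 3 → 11:02 AM UTC.
Wellington is UTC+12:00, so local arrival = 11:02 AM + 12:00 = 11:02 PM on Jun 9.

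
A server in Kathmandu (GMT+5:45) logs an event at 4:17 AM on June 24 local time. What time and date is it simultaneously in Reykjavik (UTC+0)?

10:32 PM on June 23

Reykjavik is 5:45 behind Kathmandu.
Shift by the zone difference: 4:17 AM − 5:45 = 10:32 PM on Jun 23 in Reykjavik.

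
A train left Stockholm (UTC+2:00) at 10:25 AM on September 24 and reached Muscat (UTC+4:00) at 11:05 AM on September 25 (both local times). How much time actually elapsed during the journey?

Departure in UTC: 10:25 AM − 2:00 = 8:25 AM on Sep 24.
Arrival in UTC: 11:05 AM − 4:00 = 7:05 AM on Sep 25.
Elapsed = 7:05 AM − 8:25 AM (+1 day) = 22 hours 40 minutes.

22 hours 40 minutes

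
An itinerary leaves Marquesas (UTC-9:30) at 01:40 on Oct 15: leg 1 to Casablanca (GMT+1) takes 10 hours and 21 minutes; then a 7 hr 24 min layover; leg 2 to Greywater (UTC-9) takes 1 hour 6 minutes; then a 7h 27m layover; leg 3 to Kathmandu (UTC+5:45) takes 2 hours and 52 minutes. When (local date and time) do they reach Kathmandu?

22:05 on October 16

Convert departure to UTC: 01:40 + 9:30 = 11:10 UTC on Oct 15.
Add 10 hours and 21 minutes leg 1 → 21:31 UTC.
Add 7 hours and 24 minutes layover in Casablanca → 04:55 UTC (Oct 16).
Add 1 hour and 6 minutes leg 2 → 06:01 UTC.
Add 7 hours and 27 minutes layover in Greywater → 13:28 UTC.
Add 2 hours and 52 minutes leg 3 → 16:20 UTC.
Kathmandu is UTC+5:45, so local arrival = 16:20 + 5:45 = 22:05 on Oct 16.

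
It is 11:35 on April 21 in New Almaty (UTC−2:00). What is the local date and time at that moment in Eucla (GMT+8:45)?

22:20 on Apr 21

In UTC: 11:35 + 2:00 = 13:35 on Apr 21.
Eucla is UTC+8:45: 13:35 + 8:45 = 22:20 on Apr 21.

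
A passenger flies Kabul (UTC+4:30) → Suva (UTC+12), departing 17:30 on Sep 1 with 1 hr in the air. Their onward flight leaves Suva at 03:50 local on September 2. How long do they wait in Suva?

Convert departure to UTC: 17:30 − 4:30 = 13:00 UTC on Sep 1.
Add 1 hour flight time → 14:00 UTC.
Suva is UTC+12:00, so local arrival = 14:00 + 12:00 = 02:00 on Sep 2.
Layover = 03:50 − 02:00 = 1 hour 50 minutes.

1 hour 50 minutes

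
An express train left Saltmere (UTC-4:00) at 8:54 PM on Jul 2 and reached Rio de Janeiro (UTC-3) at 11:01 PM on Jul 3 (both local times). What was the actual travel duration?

25 hours 7 minutes

Departure in UTC: 8:54 PM + 4:00 = 12:54 AM on Jul 3.
Arrival in UTC: 11:01 PM + 3:00 = 2:01 AM on Jul 4.
Elapsed = 2:01 AM − 12:54 AM (+1 day) = 25 hours 7 minutes.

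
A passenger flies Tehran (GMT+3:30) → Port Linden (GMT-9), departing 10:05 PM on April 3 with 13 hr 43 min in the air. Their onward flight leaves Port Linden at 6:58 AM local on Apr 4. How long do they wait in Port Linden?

7 hours 40 minutes

Convert departure to UTC: 10:05 PM − 3:30 = 6:35 PM UTC on Apr 3.
Add 13 hours 43 minutes flight time → 8:18 AM UTC (Apr 4).
Port Linden is UTC−9:00, so local arrival = 8:18 AM − 9:00 = 11:18 PM on Apr 3.
Layover = 6:58 AM − 11:18 PM (+1 day) = 7 hours 40 minutes.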